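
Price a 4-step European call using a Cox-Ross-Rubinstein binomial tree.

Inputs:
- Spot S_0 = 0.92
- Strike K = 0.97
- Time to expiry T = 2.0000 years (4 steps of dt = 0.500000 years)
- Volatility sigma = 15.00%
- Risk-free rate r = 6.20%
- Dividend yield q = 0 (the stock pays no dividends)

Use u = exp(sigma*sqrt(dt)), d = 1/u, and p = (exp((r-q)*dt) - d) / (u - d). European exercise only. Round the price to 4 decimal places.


dt = T/N = 0.500000
u = exp(sigma*sqrt(dt)) = 1.111895; d = 1/u = 0.899365
p = (exp((r-q)*dt) - d) / (u - d) = 0.621654
Discount per step: exp(-r*dt) = 0.969476
Stock lattice S(k, i) with i counting down-moves:
  k=0: S(0,0) = 0.9200
  k=1: S(1,0) = 1.0229; S(1,1) = 0.8274
  k=2: S(2,0) = 1.1374; S(2,1) = 0.9200; S(2,2) = 0.7441
  k=3: S(3,0) = 1.2647; S(3,1) = 1.0229; S(3,2) = 0.8274; S(3,3) = 0.6693
  k=4: S(4,0) = 1.4062; S(4,1) = 1.1374; S(4,2) = 0.9200; S(4,3) = 0.7441; S(4,4) = 0.6019
Terminal payoffs V(N, i) = max(S_T - K, 0):
  V(4,0) = 0.436188; V(4,1) = 0.167406; V(4,2) = 0.000000; V(4,3) = 0.000000; V(4,4) = 0.000000
Backward induction: V(k, i) = exp(-r*dt) * [p * V(k+1, i) + (1-p) * V(k+1, i+1)].
  V(3,0) = exp(-r*dt) * [p*0.436188 + (1-p)*0.167406] = 0.324285
  V(3,1) = exp(-r*dt) * [p*0.167406 + (1-p)*0.000000] = 0.100892
  V(3,2) = exp(-r*dt) * [p*0.000000 + (1-p)*0.000000] = 0.000000
  V(3,3) = exp(-r*dt) * [p*0.000000 + (1-p)*0.000000] = 0.000000
  V(2,0) = exp(-r*dt) * [p*0.324285 + (1-p)*0.100892] = 0.232447
  V(2,1) = exp(-r*dt) * [p*0.100892 + (1-p)*0.000000] = 0.060806
  V(2,2) = exp(-r*dt) * [p*0.000000 + (1-p)*0.000000] = 0.000000
  V(1,0) = exp(-r*dt) * [p*0.232447 + (1-p)*0.060806] = 0.162394
  V(1,1) = exp(-r*dt) * [p*0.060806 + (1-p)*0.000000] = 0.036646
  V(0,0) = exp(-r*dt) * [p*0.162394 + (1-p)*0.036646] = 0.111313

Answer: Price = V(0,0) = 0.1113


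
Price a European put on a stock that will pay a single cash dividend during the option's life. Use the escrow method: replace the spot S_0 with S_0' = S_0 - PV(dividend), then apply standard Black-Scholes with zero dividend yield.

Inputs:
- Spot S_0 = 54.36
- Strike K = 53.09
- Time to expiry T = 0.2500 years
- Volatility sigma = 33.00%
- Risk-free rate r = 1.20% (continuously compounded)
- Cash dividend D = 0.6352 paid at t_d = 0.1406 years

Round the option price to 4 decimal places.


Answer: Price = 3.1232

Derivation:
PV(D) = D * exp(-r * t_d) = 0.6352 * 0.99831422 = 0.63412919
S_0' = S_0 - PV(D) = 54.3600 - 0.63412919 = 53.72587081
d1 = (ln(S_0'/K) + (r + sigma^2/2)*T) / (sigma*sqrt(T)) = 0.17283978
d2 = d1 - sigma*sqrt(T) = 0.00783978
exp(-rT) = 0.99700450
N(-d1) = 0.43138868; N(-d2) = 0.49687241
P = K * exp(-rT) * N(-d2) - S_0' * N(-d1) = 53.0900 * 0.99700450 * 0.49687241 - 53.72587081 * 0.43138868 = 3.1232


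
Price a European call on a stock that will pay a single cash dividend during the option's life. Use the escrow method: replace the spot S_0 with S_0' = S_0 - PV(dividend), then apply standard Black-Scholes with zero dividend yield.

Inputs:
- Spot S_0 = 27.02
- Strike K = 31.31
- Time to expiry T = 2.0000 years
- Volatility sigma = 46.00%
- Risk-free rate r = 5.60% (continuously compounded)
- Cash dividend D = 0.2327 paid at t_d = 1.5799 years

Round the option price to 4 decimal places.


Answer: Price = 6.4097

Derivation:
PV(D) = D * exp(-r * t_d) = 0.2327 * 0.91532654 = 0.21299649
S_0' = S_0 - PV(D) = 27.0200 - 0.21299649 = 26.80700351
d1 = (ln(S_0'/K) + (r + sigma^2/2)*T) / (sigma*sqrt(T)) = 0.25874827
d2 = d1 - sigma*sqrt(T) = -0.39178997
exp(-rT) = 0.89404426
N(d1) = 0.60208526; N(d2) = 0.34760670
C = S_0' * N(d1) - K * exp(-rT) * N(d2) = 26.80700351 * 0.60208526 - 31.3100 * 0.89404426 * 0.34760670 = 6.4097


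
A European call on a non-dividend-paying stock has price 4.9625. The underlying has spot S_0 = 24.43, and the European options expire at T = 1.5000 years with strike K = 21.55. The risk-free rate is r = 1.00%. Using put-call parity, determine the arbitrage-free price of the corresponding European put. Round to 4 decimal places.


Put-call parity: C - P = S_0 * exp(-qT) - K * exp(-rT).
S_0 * exp(-qT) = 24.4300 * 1.00000000 = 24.43000000
K * exp(-rT) = 21.5500 * 0.98511194 = 21.22916230
P = C - S*exp(-qT) + K*exp(-rT)
P = 4.9625 - 24.43000000 + 21.22916230 = 1.7617

Answer: Put price = 1.7617


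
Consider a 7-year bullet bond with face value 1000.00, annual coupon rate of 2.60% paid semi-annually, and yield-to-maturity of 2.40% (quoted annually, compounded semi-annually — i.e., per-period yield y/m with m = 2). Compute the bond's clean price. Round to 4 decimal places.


Answer: Price = 1012.8167

Derivation:
Coupon per period c = face * coupon_rate / m = 13.000000
Periods per year m = 2; per-period yield y/m = 0.012000
Number of cashflows N = 14
Cashflows (t years, CF_t, discount factor 1/(1+y/m)^(m*t), PV):
  t = 0.5000: CF_t = 13.000000, DF = 0.988142, PV = 12.845850
  t = 1.0000: CF_t = 13.000000, DF = 0.976425, PV = 12.693527
  t = 1.5000: CF_t = 13.000000, DF = 0.964847, PV = 12.543011
  t = 2.0000: CF_t = 13.000000, DF = 0.953406, PV = 12.394280
  t = 2.5000: CF_t = 13.000000, DF = 0.942101, PV = 12.247312
  t = 3.0000: CF_t = 13.000000, DF = 0.930930, PV = 12.102087
  t = 3.5000: CF_t = 13.000000, DF = 0.919891, PV = 11.958584
  t = 4.0000: CF_t = 13.000000, DF = 0.908983, PV = 11.816783
  t = 4.5000: CF_t = 13.000000, DF = 0.898205, PV = 11.676663
  t = 5.0000: CF_t = 13.000000, DF = 0.887554, PV = 11.538204
  t = 5.5000: CF_t = 13.000000, DF = 0.877030, PV = 11.401388
  t = 6.0000: CF_t = 13.000000, DF = 0.866630, PV = 11.266193
  t = 6.5000: CF_t = 13.000000, DF = 0.856354, PV = 11.132602
  t = 7.0000: CF_t = 1013.000000, DF = 0.846200, PV = 857.200213
Price P = sum_t PV_t = 1012.816698


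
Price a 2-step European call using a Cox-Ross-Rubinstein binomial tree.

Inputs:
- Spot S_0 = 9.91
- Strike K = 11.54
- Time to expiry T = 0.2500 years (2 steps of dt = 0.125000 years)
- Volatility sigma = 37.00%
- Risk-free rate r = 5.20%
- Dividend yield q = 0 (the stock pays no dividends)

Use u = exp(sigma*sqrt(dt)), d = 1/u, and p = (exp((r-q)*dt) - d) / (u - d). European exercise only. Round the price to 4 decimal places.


dt = T/N = 0.125000
u = exp(sigma*sqrt(dt)) = 1.139757; d = 1/u = 0.877380
p = (exp((r-q)*dt) - d) / (u - d) = 0.492197
Discount per step: exp(-r*dt) = 0.993521
Stock lattice S(k, i) with i counting down-moves:
  k=0: S(0,0) = 9.9100
  k=1: S(1,0) = 11.2950; S(1,1) = 8.6948
  k=2: S(2,0) = 12.8735; S(2,1) = 9.9100; S(2,2) = 7.6287
Terminal payoffs V(N, i) = max(S_T - K, 0):
  V(2,0) = 1.333538; V(2,1) = 0.000000; V(2,2) = 0.000000
Backward induction: V(k, i) = exp(-r*dt) * [p * V(k+1, i) + (1-p) * V(k+1, i+1)].
  V(1,0) = exp(-r*dt) * [p*1.333538 + (1-p)*0.000000] = 0.652111
  V(1,1) = exp(-r*dt) * [p*0.000000 + (1-p)*0.000000] = 0.000000
  V(0,0) = exp(-r*dt) * [p*0.652111 + (1-p)*0.000000] = 0.318888

Answer: Price = V(0,0) = 0.3189


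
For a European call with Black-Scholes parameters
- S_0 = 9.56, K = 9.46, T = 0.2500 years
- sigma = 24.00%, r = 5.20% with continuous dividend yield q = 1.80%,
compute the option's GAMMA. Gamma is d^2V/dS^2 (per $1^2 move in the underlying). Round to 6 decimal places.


d1 = 0.2184612000; d2 = 0.0984612000
phi(d1) = 0.3895351472; exp(-qT) = 0.9955101098; exp(-rT) = 0.9870841350
Gamma = exp(-qT) * phi(d1) / (S * sigma * sqrt(T)) = 0.9955101098 * 0.3895351472 / (9.5600 * 0.2400 * 0.5000000000) = 0.338028

Answer: Gamma = 0.338028


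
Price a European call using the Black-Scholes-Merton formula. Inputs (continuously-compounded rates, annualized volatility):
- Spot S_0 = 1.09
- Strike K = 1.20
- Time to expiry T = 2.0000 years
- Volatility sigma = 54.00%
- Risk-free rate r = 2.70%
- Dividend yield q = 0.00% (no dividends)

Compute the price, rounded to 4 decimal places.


Answer: Price = 0.3082

Derivation:
d1 = (ln(S/K) + (r - q + 0.5*sigma^2) * T) / (sigma * sqrt(T)) = 0.32665209
d2 = d1 - sigma * sqrt(T) = -0.43702324
exp(-rT) = 0.94743211; exp(-qT) = 1.00000000
C = S_0 * exp(-qT) * N(d1) - K * exp(-rT) * N(d2)
N(d1) = 0.62803448; N(d2) = 0.33104725
C = 1.0900 * 1.00000000 * 0.62803448 - 1.2000 * 0.94743211 * 0.33104725 = 0.3082


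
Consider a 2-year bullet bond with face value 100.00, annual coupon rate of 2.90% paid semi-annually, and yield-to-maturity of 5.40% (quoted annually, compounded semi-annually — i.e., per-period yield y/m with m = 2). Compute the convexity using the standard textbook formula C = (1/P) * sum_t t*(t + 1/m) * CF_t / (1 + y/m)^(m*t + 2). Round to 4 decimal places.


Coupon per period c = face * coupon_rate / m = 1.450000
Periods per year m = 2; per-period yield y/m = 0.027000
Number of cashflows N = 4
Cashflows (t years, CF_t, discount factor 1/(1+y/m)^(m*t), PV):
  t = 0.5000: CF_t = 1.450000, DF = 0.973710, PV = 1.411879
  t = 1.0000: CF_t = 1.450000, DF = 0.948111, PV = 1.374761
  t = 1.5000: CF_t = 1.450000, DF = 0.923185, PV = 1.338618
  t = 2.0000: CF_t = 101.450000, DF = 0.898914, PV = 91.194842
Price P = sum_t PV_t = 95.320100
Convexity numerator sum_t t*(t + 1/m) * CF_t / (1+y/m)^(m*t + 2):
  t = 0.5000: term = 0.669309
  t = 1.0000: term = 1.955138
  t = 1.5000: term = 3.807475
  t = 2.0000: term = 432.314094
Convexity = (1/P) * sum = 438.746016 / 95.320100 = 4.602870

Answer: Convexity = 4.6029


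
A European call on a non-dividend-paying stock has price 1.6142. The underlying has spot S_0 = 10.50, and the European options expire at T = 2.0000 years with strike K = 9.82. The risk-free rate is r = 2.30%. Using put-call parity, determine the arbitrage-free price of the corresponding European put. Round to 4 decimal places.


Put-call parity: C - P = S_0 * exp(-qT) - K * exp(-rT).
S_0 * exp(-qT) = 10.5000 * 1.00000000 = 10.50000000
K * exp(-rT) = 9.8200 * 0.95504196 = 9.37851207
P = C - S*exp(-qT) + K*exp(-rT)
P = 1.6142 - 10.50000000 + 9.37851207 = 0.4927

Answer: Put price = 0.4927


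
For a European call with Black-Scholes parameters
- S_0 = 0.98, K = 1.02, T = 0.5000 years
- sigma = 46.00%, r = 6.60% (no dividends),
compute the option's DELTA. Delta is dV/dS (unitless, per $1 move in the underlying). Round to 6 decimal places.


d1 = 0.1410975179; d2 = -0.1841716015
phi(d1) = 0.3949908069; exp(-qT) = 1.0000000000; exp(-rT) = 0.9675385596
N(d1) = 0.5561035478
Delta = exp(-qT) * N(d1) = 1.0000000000 * 0.5561035478 = 0.556104

Answer: Delta = 0.556104


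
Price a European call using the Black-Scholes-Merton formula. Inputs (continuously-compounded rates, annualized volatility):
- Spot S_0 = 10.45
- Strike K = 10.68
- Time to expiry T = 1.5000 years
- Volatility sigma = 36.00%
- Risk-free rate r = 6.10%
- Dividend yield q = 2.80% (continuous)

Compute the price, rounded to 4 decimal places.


Answer: Price = 1.8648

Derivation:
d1 = (ln(S/K) + (r - q + 0.5*sigma^2) * T) / (sigma * sqrt(T)) = 0.28334505
d2 = d1 - sigma * sqrt(T) = -0.15756310
exp(-rT) = 0.91256132; exp(-qT) = 0.95886978
C = S_0 * exp(-qT) * N(d1) - K * exp(-rT) * N(d2)
N(d1) = 0.61154383; N(d2) = 0.43740054
C = 10.4500 * 0.95886978 * 0.61154383 - 10.6800 * 0.91256132 * 0.43740054 = 1.8648


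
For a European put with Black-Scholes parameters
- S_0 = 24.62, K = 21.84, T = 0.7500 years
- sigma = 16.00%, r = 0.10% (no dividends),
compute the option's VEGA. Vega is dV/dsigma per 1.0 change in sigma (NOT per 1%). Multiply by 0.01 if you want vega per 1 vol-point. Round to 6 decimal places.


d1 = 0.9393919719; d2 = 0.8008279073
phi(d1) = 0.2566178741; exp(-qT) = 1.0000000000; exp(-rT) = 0.9992502812
Vega = S * exp(-qT) * phi(d1) * sqrt(T) = 24.6200 * 1.0000000000 * 0.2566178741 * 0.8660254038 = 5.471490

Answer: Vega = 5.471490


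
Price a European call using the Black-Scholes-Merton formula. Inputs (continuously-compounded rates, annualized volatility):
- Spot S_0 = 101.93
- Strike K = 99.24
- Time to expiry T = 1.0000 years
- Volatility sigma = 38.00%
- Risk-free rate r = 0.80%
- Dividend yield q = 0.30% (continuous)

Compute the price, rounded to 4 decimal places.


d1 = (ln(S/K) + (r - q + 0.5*sigma^2) * T) / (sigma * sqrt(T)) = 0.27353985
d2 = d1 - sigma * sqrt(T) = -0.10646015
exp(-rT) = 0.99203191; exp(-qT) = 0.99700450
C = S_0 * exp(-qT) * N(d1) - K * exp(-rT) * N(d2)
N(d1) = 0.60778087; N(d2) = 0.45760864
C = 101.9300 * 0.99700450 * 0.60778087 - 99.2400 * 0.99203191 * 0.45760864 = 16.7143

Answer: Price = 16.7143


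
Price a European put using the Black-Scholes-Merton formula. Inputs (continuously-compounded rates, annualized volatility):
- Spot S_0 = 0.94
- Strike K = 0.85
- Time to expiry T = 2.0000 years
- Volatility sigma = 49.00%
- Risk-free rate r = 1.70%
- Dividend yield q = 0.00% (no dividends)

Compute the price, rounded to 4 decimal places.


Answer: Price = 0.1838

Derivation:
d1 = (ln(S/K) + (r - q + 0.5*sigma^2) * T) / (sigma * sqrt(T)) = 0.54078304
d2 = d1 - sigma * sqrt(T) = -0.15218161
exp(-rT) = 0.96657150; exp(-qT) = 1.00000000
P = K * exp(-rT) * N(-d2) - S_0 * exp(-qT) * N(-d1)
N(-d1) = 0.29432857; N(-d2) = 0.56047815
P = 0.8500 * 0.96657150 * 0.56047815 - 0.9400 * 1.00000000 * 0.29432857 = 0.1838


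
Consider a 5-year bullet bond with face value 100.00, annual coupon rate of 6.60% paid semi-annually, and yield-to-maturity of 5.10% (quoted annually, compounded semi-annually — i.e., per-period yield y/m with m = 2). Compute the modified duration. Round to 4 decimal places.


Answer: Modified duration = 4.2551

Derivation:
Coupon per period c = face * coupon_rate / m = 3.300000
Periods per year m = 2; per-period yield y/m = 0.025500
Number of cashflows N = 10
Cashflows (t years, CF_t, discount factor 1/(1+y/m)^(m*t), PV):
  t = 0.5000: CF_t = 3.300000, DF = 0.975134, PV = 3.217942
  t = 1.0000: CF_t = 3.300000, DF = 0.950886, PV = 3.137925
  t = 1.5000: CF_t = 3.300000, DF = 0.927242, PV = 3.059898
  t = 2.0000: CF_t = 3.300000, DF = 0.904185, PV = 2.983811
  t = 2.5000: CF_t = 3.300000, DF = 0.881702, PV = 2.909616
  t = 3.0000: CF_t = 3.300000, DF = 0.859777, PV = 2.837265
  t = 3.5000: CF_t = 3.300000, DF = 0.838398, PV = 2.766714
  t = 4.0000: CF_t = 3.300000, DF = 0.817551, PV = 2.697917
  t = 4.5000: CF_t = 3.300000, DF = 0.797222, PV = 2.630831
  t = 5.0000: CF_t = 103.300000, DF = 0.777398, PV = 80.305201
Price P = sum_t PV_t = 106.547121
First compute Macaulay numerator sum_t t * PV_t:
  t * PV_t at t = 0.5000: 1.608971
  t * PV_t at t = 1.0000: 3.137925
  t * PV_t at t = 1.5000: 4.589847
  t * PV_t at t = 2.0000: 5.967622
  t * PV_t at t = 2.5000: 7.274039
  t * PV_t at t = 3.0000: 8.511796
  t * PV_t at t = 3.5000: 9.683499
  t * PV_t at t = 4.0000: 10.791669
  t * PV_t at t = 4.5000: 11.838740
  t * PV_t at t = 5.0000: 401.526006
Macaulay duration D = 464.930114 / 106.547121 = 4.363610
Modified duration = D / (1 + y/m) = 4.363610 / (1 + 0.025500) = 4.255105


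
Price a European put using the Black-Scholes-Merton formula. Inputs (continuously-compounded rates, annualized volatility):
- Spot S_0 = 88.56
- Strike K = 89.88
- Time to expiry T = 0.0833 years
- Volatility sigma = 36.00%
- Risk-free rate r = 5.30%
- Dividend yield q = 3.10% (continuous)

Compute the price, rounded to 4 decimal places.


d1 = (ln(S/K) + (r - q + 0.5*sigma^2) * T) / (sigma * sqrt(T)) = -0.07280610
d2 = d1 - sigma * sqrt(T) = -0.17670837
exp(-rT) = 0.99559483; exp(-qT) = 0.99742103
P = K * exp(-rT) * N(-d2) - S_0 * exp(-qT) * N(-d1)
N(-d1) = 0.52901979; N(-d2) = 0.57013127
P = 89.8800 * 0.99559483 * 0.57013127 - 88.5600 * 0.99742103 * 0.52901979 = 4.2885

Answer: Price = 4.2885


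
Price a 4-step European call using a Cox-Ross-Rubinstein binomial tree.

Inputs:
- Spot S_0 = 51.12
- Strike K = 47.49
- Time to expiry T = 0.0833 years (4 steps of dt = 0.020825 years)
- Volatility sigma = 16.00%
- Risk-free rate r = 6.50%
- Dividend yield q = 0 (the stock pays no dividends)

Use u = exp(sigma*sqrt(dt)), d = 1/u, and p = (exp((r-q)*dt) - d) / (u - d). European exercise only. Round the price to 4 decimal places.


Answer: Price = V(0,0) = 3.9315

Derivation:
dt = T/N = 0.020825
u = exp(sigma*sqrt(dt)) = 1.023358; d = 1/u = 0.977175
p = (exp((r-q)*dt) - d) / (u - d) = 0.523558
Discount per step: exp(-r*dt) = 0.998647
Stock lattice S(k, i) with i counting down-moves:
  k=0: S(0,0) = 51.1200
  k=1: S(1,0) = 52.3141; S(1,1) = 49.9532
  k=2: S(2,0) = 53.5360; S(2,1) = 51.1200; S(2,2) = 48.8130
  k=3: S(3,0) = 54.7865; S(3,1) = 52.3141; S(3,2) = 49.9532; S(3,3) = 47.6989
  k=4: S(4,0) = 56.0662; S(4,1) = 53.5360; S(4,2) = 51.1200; S(4,3) = 48.8130; S(4,4) = 46.6101
Terminal payoffs V(N, i) = max(S_T - K, 0):
  V(4,0) = 8.576213; V(4,1) = 6.046014; V(4,2) = 3.630000; V(4,3) = 1.323017; V(4,4) = 0.000000
Backward induction: V(k, i) = exp(-r*dt) * [p * V(k+1, i) + (1-p) * V(k+1, i+1)].
  V(3,0) = exp(-r*dt) * [p*8.576213 + (1-p)*6.046014] = 7.360750
  V(3,1) = exp(-r*dt) * [p*6.046014 + (1-p)*3.630000] = 4.888302
  V(3,2) = exp(-r*dt) * [p*3.630000 + (1-p)*1.323017] = 2.527433
  V(3,3) = exp(-r*dt) * [p*1.323017 + (1-p)*0.000000] = 0.691739
  V(2,0) = exp(-r*dt) * [p*7.360750 + (1-p)*4.888302] = 6.174408
  V(2,1) = exp(-r*dt) * [p*4.888302 + (1-p)*2.527433] = 3.758393
  V(2,2) = exp(-r*dt) * [p*2.527433 + (1-p)*0.691739] = 1.650595
  V(1,0) = exp(-r*dt) * [p*6.174408 + (1-p)*3.758393] = 5.016522
  V(1,1) = exp(-r*dt) * [p*3.758393 + (1-p)*1.650595] = 2.750424
  V(0,0) = exp(-r*dt) * [p*5.016522 + (1-p)*2.750424] = 3.931532


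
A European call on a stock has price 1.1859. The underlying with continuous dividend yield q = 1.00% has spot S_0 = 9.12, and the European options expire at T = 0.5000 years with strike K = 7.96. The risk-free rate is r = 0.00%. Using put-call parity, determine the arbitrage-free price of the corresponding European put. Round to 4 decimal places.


Answer: Put price = 0.0714

Derivation:
Put-call parity: C - P = S_0 * exp(-qT) - K * exp(-rT).
S_0 * exp(-qT) = 9.1200 * 0.99501248 = 9.07451381
K * exp(-rT) = 7.9600 * 1.00000000 = 7.96000000
P = C - S*exp(-qT) + K*exp(-rT)
P = 1.1859 - 9.07451381 + 7.96000000 = 0.0714


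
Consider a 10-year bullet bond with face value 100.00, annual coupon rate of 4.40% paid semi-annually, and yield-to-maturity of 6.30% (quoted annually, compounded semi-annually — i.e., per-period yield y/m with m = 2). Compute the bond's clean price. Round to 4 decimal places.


Coupon per period c = face * coupon_rate / m = 2.200000
Periods per year m = 2; per-period yield y/m = 0.031500
Number of cashflows N = 20
Cashflows (t years, CF_t, discount factor 1/(1+y/m)^(m*t), PV):
  t = 0.5000: CF_t = 2.200000, DF = 0.969462, PV = 2.132816
  t = 1.0000: CF_t = 2.200000, DF = 0.939856, PV = 2.067684
  t = 1.5000: CF_t = 2.200000, DF = 0.911155, PV = 2.004541
  t = 2.0000: CF_t = 2.200000, DF = 0.883330, PV = 1.943326
  t = 2.5000: CF_t = 2.200000, DF = 0.856355, PV = 1.883981
  t = 3.0000: CF_t = 2.200000, DF = 0.830204, PV = 1.826448
  t = 3.5000: CF_t = 2.200000, DF = 0.804851, PV = 1.770672
  t = 4.0000: CF_t = 2.200000, DF = 0.780272, PV = 1.716599
  t = 4.5000: CF_t = 2.200000, DF = 0.756444, PV = 1.664177
  t = 5.0000: CF_t = 2.200000, DF = 0.733344, PV = 1.613357
  t = 5.5000: CF_t = 2.200000, DF = 0.710949, PV = 1.564088
  t = 6.0000: CF_t = 2.200000, DF = 0.689238, PV = 1.516324
  t = 6.5000: CF_t = 2.200000, DF = 0.668190, PV = 1.470018
  t = 7.0000: CF_t = 2.200000, DF = 0.647785, PV = 1.425127
  t = 7.5000: CF_t = 2.200000, DF = 0.628003, PV = 1.381606
  t = 8.0000: CF_t = 2.200000, DF = 0.608825, PV = 1.339414
  t = 8.5000: CF_t = 2.200000, DF = 0.590232, PV = 1.298511
  t = 9.0000: CF_t = 2.200000, DF = 0.572208, PV = 1.258857
  t = 9.5000: CF_t = 2.200000, DF = 0.554734, PV = 1.220414
  t = 10.0000: CF_t = 102.200000, DF = 0.537793, PV = 54.962471
Price P = sum_t PV_t = 86.060432

Answer: Price = 86.0604


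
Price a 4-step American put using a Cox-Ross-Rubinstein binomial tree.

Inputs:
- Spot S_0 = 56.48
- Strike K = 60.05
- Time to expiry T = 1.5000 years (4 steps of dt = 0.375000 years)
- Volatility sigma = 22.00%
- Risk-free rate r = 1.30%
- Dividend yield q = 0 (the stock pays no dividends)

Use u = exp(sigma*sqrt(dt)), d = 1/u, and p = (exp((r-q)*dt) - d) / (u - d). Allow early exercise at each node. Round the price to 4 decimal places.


Answer: Price = V(0,0) = 7.8188

Derivation:
dt = T/N = 0.375000
u = exp(sigma*sqrt(dt)) = 1.144219; d = 1/u = 0.873959
p = (exp((r-q)*dt) - d) / (u - d) = 0.484453
Discount per step: exp(-r*dt) = 0.995137
Stock lattice S(k, i) with i counting down-moves:
  k=0: S(0,0) = 56.4800
  k=1: S(1,0) = 64.6255; S(1,1) = 49.3612
  k=2: S(2,0) = 73.9457; S(2,1) = 56.4800; S(2,2) = 43.1397
  k=3: S(3,0) = 84.6100; S(3,1) = 64.6255; S(3,2) = 49.3612; S(3,3) = 37.7023
  k=4: S(4,0) = 96.8123; S(4,1) = 73.9457; S(4,2) = 56.4800; S(4,3) = 43.1397; S(4,4) = 32.9503
Terminal payoffs V(N, i) = max(K - S_T, 0):
  V(4,0) = 0.000000; V(4,1) = 0.000000; V(4,2) = 3.570000; V(4,3) = 16.910342; V(4,4) = 27.099750
Backward induction: V(k, i) = exp(-r*dt) * [p * V(k+1, i) + (1-p) * V(k+1, i+1)]; then take max(V_cont, immediate exercise) for American.
  V(3,0) = exp(-r*dt) * [p*0.000000 + (1-p)*0.000000] = 0.000000; exercise = 0.000000; V(3,0) = max -> 0.000000
  V(3,1) = exp(-r*dt) * [p*0.000000 + (1-p)*3.570000] = 1.831554; exercise = 0.000000; V(3,1) = max -> 1.831554
  V(3,2) = exp(-r*dt) * [p*3.570000 + (1-p)*16.910342] = 10.396770; exercise = 10.688802; V(3,2) = max -> 10.688802
  V(3,3) = exp(-r*dt) * [p*16.910342 + (1-p)*27.099750] = 22.055681; exercise = 22.347712; V(3,3) = max -> 22.347712
  V(2,0) = exp(-r*dt) * [p*0.000000 + (1-p)*1.831554] = 0.939661; exercise = 0.000000; V(2,0) = max -> 0.939661
  V(2,1) = exp(-r*dt) * [p*1.831554 + (1-p)*10.688802] = 6.366771; exercise = 3.570000; V(2,1) = max -> 6.366771
  V(2,2) = exp(-r*dt) * [p*10.688802 + (1-p)*22.347712] = 16.618310; exercise = 16.910342; V(2,2) = max -> 16.910342
  V(1,0) = exp(-r*dt) * [p*0.939661 + (1-p)*6.366771] = 3.719417; exercise = 0.000000; V(1,0) = max -> 3.719417
  V(1,1) = exp(-r*dt) * [p*6.366771 + (1-p)*16.910342] = 11.745084; exercise = 10.688802; V(1,1) = max -> 11.745084
  V(0,0) = exp(-r*dt) * [p*3.719417 + (1-p)*11.745084] = 7.818819; exercise = 3.570000; V(0,0) = max -> 7.818819


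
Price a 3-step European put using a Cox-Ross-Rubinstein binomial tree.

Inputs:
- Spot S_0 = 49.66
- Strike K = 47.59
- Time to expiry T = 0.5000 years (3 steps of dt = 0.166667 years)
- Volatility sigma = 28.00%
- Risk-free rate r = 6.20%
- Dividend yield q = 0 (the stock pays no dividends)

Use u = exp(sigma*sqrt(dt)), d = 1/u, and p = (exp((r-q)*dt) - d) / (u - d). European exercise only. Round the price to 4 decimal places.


dt = T/N = 0.166667
u = exp(sigma*sqrt(dt)) = 1.121099; d = 1/u = 0.891982
p = (exp((r-q)*dt) - d) / (u - d) = 0.516788
Discount per step: exp(-r*dt) = 0.989720
Stock lattice S(k, i) with i counting down-moves:
  k=0: S(0,0) = 49.6600
  k=1: S(1,0) = 55.6738; S(1,1) = 44.2958
  k=2: S(2,0) = 62.4158; S(2,1) = 49.6600; S(2,2) = 39.5111
  k=3: S(3,0) = 69.9743; S(3,1) = 55.6738; S(3,2) = 44.2958; S(3,3) = 35.2432
Terminal payoffs V(N, i) = max(K - S_T, 0):
  V(3,0) = 0.000000; V(3,1) = 0.000000; V(3,2) = 3.294183; V(3,3) = 12.346849
Backward induction: V(k, i) = exp(-r*dt) * [p * V(k+1, i) + (1-p) * V(k+1, i+1)].
  V(2,0) = exp(-r*dt) * [p*0.000000 + (1-p)*0.000000] = 0.000000
  V(2,1) = exp(-r*dt) * [p*0.000000 + (1-p)*3.294183] = 1.575424
  V(2,2) = exp(-r*dt) * [p*3.294183 + (1-p)*12.346849] = 7.589705
  V(1,0) = exp(-r*dt) * [p*0.000000 + (1-p)*1.575424] = 0.753438
  V(1,1) = exp(-r*dt) * [p*1.575424 + (1-p)*7.589705] = 4.435524
  V(0,0) = exp(-r*dt) * [p*0.753438 + (1-p)*4.435524] = 2.506629

Answer: Price = V(0,0) = 2.5066


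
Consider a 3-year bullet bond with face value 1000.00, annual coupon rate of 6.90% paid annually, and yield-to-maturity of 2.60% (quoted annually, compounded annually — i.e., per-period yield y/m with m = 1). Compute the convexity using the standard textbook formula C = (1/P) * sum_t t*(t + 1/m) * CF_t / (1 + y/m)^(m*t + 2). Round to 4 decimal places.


Coupon per period c = face * coupon_rate / m = 69.000000
Periods per year m = 1; per-period yield y/m = 0.026000
Number of cashflows N = 3
Cashflows (t years, CF_t, discount factor 1/(1+y/m)^(m*t), PV):
  t = 1.0000: CF_t = 69.000000, DF = 0.974659, PV = 67.251462
  t = 2.0000: CF_t = 69.000000, DF = 0.949960, PV = 65.547234
  t = 3.0000: CF_t = 1069.000000, DF = 0.925887, PV = 989.773046
Price P = sum_t PV_t = 1122.571742
Convexity numerator sum_t t*(t + 1/m) * CF_t / (1+y/m)^(m*t + 2):
  t = 1.0000: term = 127.772386
  t = 2.0000: term = 373.603467
  t = 3.0000: term = 11282.936589
Convexity = (1/P) * sum = 11784.312442 / 1122.571742 = 10.497603

Answer: Convexity = 10.4976


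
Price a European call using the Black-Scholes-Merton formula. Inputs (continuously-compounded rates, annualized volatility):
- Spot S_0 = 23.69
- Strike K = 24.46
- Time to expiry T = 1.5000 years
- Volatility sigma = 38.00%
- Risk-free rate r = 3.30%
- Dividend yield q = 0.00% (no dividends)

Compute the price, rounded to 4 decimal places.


Answer: Price = 4.5299

Derivation:
d1 = (ln(S/K) + (r - q + 0.5*sigma^2) * T) / (sigma * sqrt(T)) = 0.27033318
d2 = d1 - sigma * sqrt(T) = -0.19506987
exp(-rT) = 0.95170516; exp(-qT) = 1.00000000
C = S_0 * exp(-qT) * N(d1) - K * exp(-rT) * N(d2)
N(d1) = 0.60654803; N(d2) = 0.42266913
C = 23.6900 * 1.00000000 * 0.60654803 - 24.4600 * 0.95170516 * 0.42266913 = 4.5299


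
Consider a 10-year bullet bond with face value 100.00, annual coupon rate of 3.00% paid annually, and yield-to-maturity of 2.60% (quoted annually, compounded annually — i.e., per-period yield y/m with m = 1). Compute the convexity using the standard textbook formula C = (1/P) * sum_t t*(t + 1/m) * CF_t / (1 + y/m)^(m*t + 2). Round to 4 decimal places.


Coupon per period c = face * coupon_rate / m = 3.000000
Periods per year m = 1; per-period yield y/m = 0.026000
Number of cashflows N = 10
Cashflows (t years, CF_t, discount factor 1/(1+y/m)^(m*t), PV):
  t = 1.0000: CF_t = 3.000000, DF = 0.974659, PV = 2.923977
  t = 2.0000: CF_t = 3.000000, DF = 0.949960, PV = 2.849880
  t = 3.0000: CF_t = 3.000000, DF = 0.925887, PV = 2.777661
  t = 4.0000: CF_t = 3.000000, DF = 0.902424, PV = 2.707272
  t = 5.0000: CF_t = 3.000000, DF = 0.879555, PV = 2.638666
  t = 6.0000: CF_t = 3.000000, DF = 0.857266, PV = 2.571799
  t = 7.0000: CF_t = 3.000000, DF = 0.835542, PV = 2.506627
  t = 8.0000: CF_t = 3.000000, DF = 0.814369, PV = 2.443106
  t = 9.0000: CF_t = 3.000000, DF = 0.793732, PV = 2.381195
  t = 10.0000: CF_t = 103.000000, DF = 0.773618, PV = 79.682622
Price P = sum_t PV_t = 103.482805
Convexity numerator sum_t t*(t + 1/m) * CF_t / (1+y/m)^(m*t + 2):
  t = 1.0000: term = 5.555321
  t = 2.0000: term = 16.243629
  t = 3.0000: term = 31.663994
  t = 4.0000: term = 51.435988
  t = 5.0000: term = 75.198813
  t = 6.0000: term = 102.610466
  t = 7.0000: term = 133.346934
  t = 8.0000: term = 167.101421
  t = 9.0000: term = 203.583603
  t = 10.0000: term = 8326.482633
Convexity = (1/P) * sum = 9113.222802 / 103.482805 = 88.065093

Answer: Convexity = 88.0651


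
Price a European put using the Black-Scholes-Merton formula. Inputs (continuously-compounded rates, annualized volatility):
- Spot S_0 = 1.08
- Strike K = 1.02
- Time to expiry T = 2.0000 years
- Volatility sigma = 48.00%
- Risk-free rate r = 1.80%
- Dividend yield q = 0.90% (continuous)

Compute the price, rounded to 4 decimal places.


Answer: Price = 0.2348

Derivation:
d1 = (ln(S/K) + (r - q + 0.5*sigma^2) * T) / (sigma * sqrt(T)) = 0.45013006
d2 = d1 - sigma * sqrt(T) = -0.22869245
exp(-rT) = 0.96464029; exp(-qT) = 0.98216103
P = K * exp(-rT) * N(-d2) - S_0 * exp(-qT) * N(-d1)
N(-d1) = 0.32630833; N(-d2) = 0.59044602
P = 1.0200 * 0.96464029 * 0.59044602 - 1.0800 * 0.98216103 * 0.32630833 = 0.2348


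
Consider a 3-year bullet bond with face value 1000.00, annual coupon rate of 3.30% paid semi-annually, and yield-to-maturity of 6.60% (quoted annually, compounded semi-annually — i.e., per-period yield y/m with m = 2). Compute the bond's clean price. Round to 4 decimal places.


Answer: Price = 911.4983

Derivation:
Coupon per period c = face * coupon_rate / m = 16.500000
Periods per year m = 2; per-period yield y/m = 0.033000
Number of cashflows N = 6
Cashflows (t years, CF_t, discount factor 1/(1+y/m)^(m*t), PV):
  t = 0.5000: CF_t = 16.500000, DF = 0.968054, PV = 15.972894
  t = 1.0000: CF_t = 16.500000, DF = 0.937129, PV = 15.462628
  t = 1.5000: CF_t = 16.500000, DF = 0.907192, PV = 14.968662
  t = 2.0000: CF_t = 16.500000, DF = 0.878211, PV = 14.490476
  t = 2.5000: CF_t = 16.500000, DF = 0.850156, PV = 14.027567
  t = 3.0000: CF_t = 1016.500000, DF = 0.822997, PV = 836.576101
Price P = sum_t PV_t = 911.498328


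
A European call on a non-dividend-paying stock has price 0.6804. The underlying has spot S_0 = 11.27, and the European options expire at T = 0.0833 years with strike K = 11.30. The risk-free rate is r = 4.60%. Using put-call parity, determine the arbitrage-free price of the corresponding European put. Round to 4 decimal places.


Put-call parity: C - P = S_0 * exp(-qT) - K * exp(-rT).
S_0 * exp(-qT) = 11.2700 * 1.00000000 = 11.27000000
K * exp(-rT) = 11.3000 * 0.99617553 = 11.25678351
P = C - S*exp(-qT) + K*exp(-rT)
P = 0.6804 - 11.27000000 + 11.25678351 = 0.6672

Answer: Put price = 0.6672


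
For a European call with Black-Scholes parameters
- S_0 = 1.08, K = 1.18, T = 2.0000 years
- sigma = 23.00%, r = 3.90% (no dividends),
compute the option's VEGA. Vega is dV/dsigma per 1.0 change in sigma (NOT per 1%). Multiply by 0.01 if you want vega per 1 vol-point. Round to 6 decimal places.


Answer: Vega = 0.604183

Derivation:
d1 = 0.1301894343; d2 = -0.1950796850
phi(d1) = 0.3955756720; exp(-qT) = 1.0000000000; exp(-rT) = 0.9249644265
Vega = S * exp(-qT) * phi(d1) * sqrt(T) = 1.0800 * 1.0000000000 * 0.3955756720 * 1.4142135624 = 0.604183


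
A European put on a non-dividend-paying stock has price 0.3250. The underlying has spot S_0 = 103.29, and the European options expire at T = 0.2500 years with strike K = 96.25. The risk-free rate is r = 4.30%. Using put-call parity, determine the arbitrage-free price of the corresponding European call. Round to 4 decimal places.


Put-call parity: C - P = S_0 * exp(-qT) - K * exp(-rT).
S_0 * exp(-qT) = 103.2900 * 1.00000000 = 103.29000000
K * exp(-rT) = 96.2500 * 0.98930757 = 95.22085407
C = P + S*exp(-qT) - K*exp(-rT)
C = 0.3250 + 103.29000000 - 95.22085407 = 8.3941

Answer: Call price = 8.3941


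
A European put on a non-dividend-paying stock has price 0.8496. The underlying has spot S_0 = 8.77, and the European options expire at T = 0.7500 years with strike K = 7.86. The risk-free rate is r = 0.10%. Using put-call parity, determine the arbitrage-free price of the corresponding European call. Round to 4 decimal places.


Put-call parity: C - P = S_0 * exp(-qT) - K * exp(-rT).
S_0 * exp(-qT) = 8.7700 * 1.00000000 = 8.77000000
K * exp(-rT) = 7.8600 * 0.99925028 = 7.85410721
C = P + S*exp(-qT) - K*exp(-rT)
C = 0.8496 + 8.77000000 - 7.85410721 = 1.7655

Answer: Call price = 1.7655


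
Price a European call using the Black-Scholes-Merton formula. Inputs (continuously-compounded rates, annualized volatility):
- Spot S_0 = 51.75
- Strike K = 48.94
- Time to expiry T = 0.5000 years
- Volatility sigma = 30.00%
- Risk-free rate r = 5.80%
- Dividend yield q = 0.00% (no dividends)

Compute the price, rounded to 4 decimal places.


Answer: Price = 6.6274

Derivation:
d1 = (ln(S/K) + (r - q + 0.5*sigma^2) * T) / (sigma * sqrt(T)) = 0.50595552
d2 = d1 - sigma * sqrt(T) = 0.29382349
exp(-rT) = 0.97141646; exp(-qT) = 1.00000000
C = S_0 * exp(-qT) * N(d1) - K * exp(-rT) * N(d2)
N(d1) = 0.69355606; N(d2) = 0.61555361
C = 51.7500 * 1.00000000 * 0.69355606 - 48.9400 * 0.97141646 * 0.61555361 = 6.6274


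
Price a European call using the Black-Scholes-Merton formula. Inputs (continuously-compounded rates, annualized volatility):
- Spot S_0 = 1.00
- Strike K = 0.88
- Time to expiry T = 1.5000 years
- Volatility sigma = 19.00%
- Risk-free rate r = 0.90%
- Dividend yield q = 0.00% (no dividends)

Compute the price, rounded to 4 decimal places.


d1 = (ln(S/K) + (r - q + 0.5*sigma^2) * T) / (sigma * sqrt(T)) = 0.72370979
d2 = d1 - sigma * sqrt(T) = 0.49100826
exp(-rT) = 0.98659072; exp(-qT) = 1.00000000
C = S_0 * exp(-qT) * N(d1) - K * exp(-rT) * N(d2)
N(d1) = 0.76537804; N(d2) = 0.68828970
C = 1.0000 * 1.00000000 * 0.76537804 - 0.8800 * 0.98659072 * 0.68828970 = 0.1678

Answer: Price = 0.1678


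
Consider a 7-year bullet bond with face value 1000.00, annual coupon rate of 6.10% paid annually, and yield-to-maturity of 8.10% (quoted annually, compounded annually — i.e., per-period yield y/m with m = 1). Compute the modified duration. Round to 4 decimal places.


Answer: Modified duration = 5.3941

Derivation:
Coupon per period c = face * coupon_rate / m = 61.000000
Periods per year m = 1; per-period yield y/m = 0.081000
Number of cashflows N = 7
Cashflows (t years, CF_t, discount factor 1/(1+y/m)^(m*t), PV):
  t = 1.0000: CF_t = 61.000000, DF = 0.925069, PV = 56.429232
  t = 2.0000: CF_t = 61.000000, DF = 0.855753, PV = 52.200955
  t = 3.0000: CF_t = 61.000000, DF = 0.791631, PV = 48.289505
  t = 4.0000: CF_t = 61.000000, DF = 0.732314, PV = 44.671142
  t = 5.0000: CF_t = 61.000000, DF = 0.677441, PV = 41.323906
  t = 6.0000: CF_t = 61.000000, DF = 0.626680, PV = 38.227480
  t = 7.0000: CF_t = 1061.000000, DF = 0.579722, PV = 615.085553
Price P = sum_t PV_t = 896.227773
First compute Macaulay numerator sum_t t * PV_t:
  t * PV_t at t = 1.0000: 56.429232
  t * PV_t at t = 2.0000: 104.401910
  t * PV_t at t = 3.0000: 144.868515
  t * PV_t at t = 4.0000: 178.684570
  t * PV_t at t = 5.0000: 206.619530
  t * PV_t at t = 6.0000: 229.364881
  t * PV_t at t = 7.0000: 4305.598868
Macaulay duration D = 5225.967505 / 896.227773 = 5.831071
Modified duration = D / (1 + y/m) = 5.831071 / (1 + 0.081000) = 5.394145


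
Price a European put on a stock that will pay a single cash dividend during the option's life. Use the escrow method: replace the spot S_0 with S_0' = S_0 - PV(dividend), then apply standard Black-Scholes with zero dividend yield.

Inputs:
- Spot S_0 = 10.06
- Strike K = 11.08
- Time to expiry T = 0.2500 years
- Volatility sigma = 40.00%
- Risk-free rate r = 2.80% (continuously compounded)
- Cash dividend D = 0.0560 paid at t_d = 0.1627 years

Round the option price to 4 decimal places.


PV(D) = D * exp(-r * t_d) = 0.0560 * 0.99545476 = 0.05574547
S_0' = S_0 - PV(D) = 10.0600 - 0.05574547 = 10.00425453
d1 = (ln(S_0'/K) + (r + sigma^2/2)*T) / (sigma*sqrt(T)) = -0.37565613
d2 = d1 - sigma*sqrt(T) = -0.57565613
exp(-rT) = 0.99302444
N(-d1) = 0.64641372; N(-d2) = 0.71757618
P = K * exp(-rT) * N(-d2) - S_0' * N(-d1) = 11.0800 * 0.99302444 * 0.71757618 - 10.00425453 * 0.64641372 = 1.4284

Answer: Price = 1.4284


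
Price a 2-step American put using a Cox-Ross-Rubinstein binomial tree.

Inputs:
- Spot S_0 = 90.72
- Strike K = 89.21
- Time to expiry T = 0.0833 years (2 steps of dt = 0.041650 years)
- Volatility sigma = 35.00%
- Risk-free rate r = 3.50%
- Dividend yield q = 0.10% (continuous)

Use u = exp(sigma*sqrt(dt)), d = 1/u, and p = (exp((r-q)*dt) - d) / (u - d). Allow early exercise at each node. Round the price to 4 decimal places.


dt = T/N = 0.041650
u = exp(sigma*sqrt(dt)) = 1.074042; d = 1/u = 0.931062
p = (exp((r-q)*dt) - d) / (u - d) = 0.492062
Discount per step: exp(-r*dt) = 0.998543
Stock lattice S(k, i) with i counting down-moves:
  k=0: S(0,0) = 90.7200
  k=1: S(1,0) = 97.4371; S(1,1) = 84.4660
  k=2: S(2,0) = 104.6515; S(2,1) = 90.7200; S(2,2) = 78.6431
Terminal payoffs V(N, i) = max(K - S_T, 0):
  V(2,0) = 0.000000; V(2,1) = 0.000000; V(2,2) = 10.566930
Backward induction: V(k, i) = exp(-r*dt) * [p * V(k+1, i) + (1-p) * V(k+1, i+1)]; then take max(V_cont, immediate exercise) for American.
  V(1,0) = exp(-r*dt) * [p*0.000000 + (1-p)*0.000000] = 0.000000; exercise = 0.000000; V(1,0) = max -> 0.000000
  V(1,1) = exp(-r*dt) * [p*0.000000 + (1-p)*10.566930] = 5.359532; exercise = 4.744034; V(1,1) = max -> 5.359532
  V(0,0) = exp(-r*dt) * [p*0.000000 + (1-p)*5.359532] = 2.718347; exercise = 0.000000; V(0,0) = max -> 2.718347

Answer: Price = V(0,0) = 2.7183


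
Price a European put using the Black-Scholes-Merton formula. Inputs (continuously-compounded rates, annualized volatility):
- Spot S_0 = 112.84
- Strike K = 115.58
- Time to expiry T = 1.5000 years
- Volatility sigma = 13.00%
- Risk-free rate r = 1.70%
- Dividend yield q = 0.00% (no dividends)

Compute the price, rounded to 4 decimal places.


Answer: Price = 7.0698

Derivation:
d1 = (ln(S/K) + (r - q + 0.5*sigma^2) * T) / (sigma * sqrt(T)) = 0.08907950
d2 = d1 - sigma * sqrt(T) = -0.07013734
exp(-rT) = 0.97482238; exp(-qT) = 1.00000000
P = K * exp(-rT) * N(-d2) - S_0 * exp(-qT) * N(-d1)
N(-d1) = 0.46450937; N(-d2) = 0.52795783
P = 115.5800 * 0.97482238 * 0.52795783 - 112.8400 * 1.00000000 * 0.46450937 = 7.0698


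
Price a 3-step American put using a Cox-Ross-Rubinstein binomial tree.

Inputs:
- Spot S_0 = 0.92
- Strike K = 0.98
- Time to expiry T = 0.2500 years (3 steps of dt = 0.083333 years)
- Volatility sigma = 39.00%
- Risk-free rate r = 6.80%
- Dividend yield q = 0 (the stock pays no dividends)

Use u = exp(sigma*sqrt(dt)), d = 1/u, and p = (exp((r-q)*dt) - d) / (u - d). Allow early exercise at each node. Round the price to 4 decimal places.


dt = T/N = 0.083333
u = exp(sigma*sqrt(dt)) = 1.119165; d = 1/u = 0.893523
p = (exp((r-q)*dt) - d) / (u - d) = 0.497069
Discount per step: exp(-r*dt) = 0.994349
Stock lattice S(k, i) with i counting down-moves:
  k=0: S(0,0) = 0.9200
  k=1: S(1,0) = 1.0296; S(1,1) = 0.8220
  k=2: S(2,0) = 1.1523; S(2,1) = 0.9200; S(2,2) = 0.7345
  k=3: S(3,0) = 1.2896; S(3,1) = 1.0296; S(3,2) = 0.8220; S(3,3) = 0.6563
Terminal payoffs V(N, i) = max(K - S_T, 0):
  V(3,0) = 0.000000; V(3,1) = 0.000000; V(3,2) = 0.157959; V(3,3) = 0.323696
Backward induction: V(k, i) = exp(-r*dt) * [p * V(k+1, i) + (1-p) * V(k+1, i+1)]; then take max(V_cont, immediate exercise) for American.
  V(2,0) = exp(-r*dt) * [p*0.000000 + (1-p)*0.000000] = 0.000000; exercise = 0.000000; V(2,0) = max -> 0.000000
  V(2,1) = exp(-r*dt) * [p*0.000000 + (1-p)*0.157959] = 0.078994; exercise = 0.060000; V(2,1) = max -> 0.078994
  V(2,2) = exp(-r*dt) * [p*0.157959 + (1-p)*0.323696] = 0.239950; exercise = 0.245487; V(2,2) = max -> 0.245487
  V(1,0) = exp(-r*dt) * [p*0.000000 + (1-p)*0.078994] = 0.039504; exercise = 0.000000; V(1,0) = max -> 0.039504
  V(1,1) = exp(-r*dt) * [p*0.078994 + (1-p)*0.245487] = 0.161809; exercise = 0.157959; V(1,1) = max -> 0.161809
  V(0,0) = exp(-r*dt) * [p*0.039504 + (1-p)*0.161809] = 0.100444; exercise = 0.060000; V(0,0) = max -> 0.100444

Answer: Price = V(0,0) = 0.1004


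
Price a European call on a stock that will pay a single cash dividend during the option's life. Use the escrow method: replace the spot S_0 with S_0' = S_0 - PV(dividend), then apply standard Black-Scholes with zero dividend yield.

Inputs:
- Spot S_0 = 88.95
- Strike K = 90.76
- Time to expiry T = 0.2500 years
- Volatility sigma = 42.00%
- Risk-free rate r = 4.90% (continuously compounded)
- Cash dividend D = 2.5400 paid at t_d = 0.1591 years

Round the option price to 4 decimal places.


PV(D) = D * exp(-r * t_d) = 2.5400 * 0.99223441 = 2.52027540
S_0' = S_0 - PV(D) = 88.9500 - 2.52027540 = 86.42972460
d1 = (ln(S_0'/K) + (r + sigma^2/2)*T) / (sigma*sqrt(T)) = -0.06946195
d2 = d1 - sigma*sqrt(T) = -0.27946195
exp(-rT) = 0.98782473
N(d1) = 0.47231096; N(d2) = 0.38994517
C = S_0' * N(d1) - K * exp(-rT) * N(d2) = 86.42972460 * 0.47231096 - 90.7600 * 0.98782473 * 0.38994517 = 5.8612

Answer: Price = 5.8612


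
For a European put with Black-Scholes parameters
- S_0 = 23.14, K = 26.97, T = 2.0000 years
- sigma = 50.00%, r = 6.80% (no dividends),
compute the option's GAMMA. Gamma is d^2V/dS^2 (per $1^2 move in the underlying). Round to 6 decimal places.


Answer: Gamma = 0.023095

Derivation:
d1 = 0.3292820700; d2 = -0.3778247112
phi(d1) = 0.3778900971; exp(-qT) = 1.0000000000; exp(-rT) = 0.8728426325
Gamma = exp(-qT) * phi(d1) / (S * sigma * sqrt(T)) = 1.0000000000 * 0.3778900971 / (23.1400 * 0.5000 * 1.4142135624) = 0.023095


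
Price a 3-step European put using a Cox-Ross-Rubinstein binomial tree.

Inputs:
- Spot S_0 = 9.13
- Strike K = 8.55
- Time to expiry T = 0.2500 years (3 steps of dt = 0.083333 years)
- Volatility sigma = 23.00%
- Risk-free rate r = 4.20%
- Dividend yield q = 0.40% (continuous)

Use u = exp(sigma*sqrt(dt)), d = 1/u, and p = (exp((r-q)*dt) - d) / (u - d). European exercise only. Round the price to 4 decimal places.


Answer: Price = V(0,0) = 0.1289

Derivation:
dt = T/N = 0.083333
u = exp(sigma*sqrt(dt)) = 1.068649; d = 1/u = 0.935761
p = (exp((r-q)*dt) - d) / (u - d) = 0.507275
Discount per step: exp(-r*dt) = 0.996506
Stock lattice S(k, i) with i counting down-moves:
  k=0: S(0,0) = 9.1300
  k=1: S(1,0) = 9.7568; S(1,1) = 8.5435
  k=2: S(2,0) = 10.4266; S(2,1) = 9.1300; S(2,2) = 7.9947
  k=3: S(3,0) = 11.1423; S(3,1) = 9.7568; S(3,2) = 8.5435; S(3,3) = 7.4811
Terminal payoffs V(N, i) = max(K - S_T, 0):
  V(3,0) = 0.000000; V(3,1) = 0.000000; V(3,2) = 0.006503; V(3,3) = 1.068900
Backward induction: V(k, i) = exp(-r*dt) * [p * V(k+1, i) + (1-p) * V(k+1, i+1)].
  V(2,0) = exp(-r*dt) * [p*0.000000 + (1-p)*0.000000] = 0.000000
  V(2,1) = exp(-r*dt) * [p*0.000000 + (1-p)*0.006503] = 0.003193
  V(2,2) = exp(-r*dt) * [p*0.006503 + (1-p)*1.068900] = 0.528121
  V(1,0) = exp(-r*dt) * [p*0.000000 + (1-p)*0.003193] = 0.001568
  V(1,1) = exp(-r*dt) * [p*0.003193 + (1-p)*0.528121] = 0.260924
  V(0,0) = exp(-r*dt) * [p*0.001568 + (1-p)*0.260924] = 0.128907
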